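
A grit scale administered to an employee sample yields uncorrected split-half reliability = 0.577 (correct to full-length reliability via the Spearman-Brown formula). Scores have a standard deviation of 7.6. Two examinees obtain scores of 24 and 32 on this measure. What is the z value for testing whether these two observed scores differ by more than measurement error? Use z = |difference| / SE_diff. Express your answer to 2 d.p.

r_full = 2·0.577 / (1 + 0.577) ≈ 0.7318
SEM = 7.6000 * √(1 − 0.7318) = 7.6000 * √0.2682 ≈ 7.6000 * 0.5179 ≈ 3.9361
SE_diff = SEM * √2 ≈ 3.9361 * 1.4142 ≈ 5.5665
z = |24 − 32| / 5.5665 = 8 / 5.5665 ≈ 1.4372

1.44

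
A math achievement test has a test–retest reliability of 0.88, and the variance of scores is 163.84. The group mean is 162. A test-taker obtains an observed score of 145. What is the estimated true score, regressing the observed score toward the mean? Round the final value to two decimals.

147.04

Estimated true score = 0.880·145 + (1 − 0.880)·162 ≈ 147.040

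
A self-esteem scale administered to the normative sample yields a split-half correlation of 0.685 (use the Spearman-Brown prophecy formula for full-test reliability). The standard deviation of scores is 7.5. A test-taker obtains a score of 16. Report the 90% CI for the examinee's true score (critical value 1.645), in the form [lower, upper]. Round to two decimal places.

Full-length reliability (Spearman-Brown) = 2(0.685)/(1+0.685) ≈ 0.813
SEM = 7.500 · √(1 − 0.813) = 7.500 · √0.187 ≈ 7.500 · 0.432 ≈ 3.243
Margin = 1.645 · 3.243 ≈ 5.334
90% CI: 16 ± 5.334 = [10.666, 21.334]

[10.67, 21.33]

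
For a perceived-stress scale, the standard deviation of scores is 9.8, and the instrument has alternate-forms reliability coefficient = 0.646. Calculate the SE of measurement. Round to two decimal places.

5.83

SEM = 9.8000×√(1 − 0.6460) ≈ 5.8308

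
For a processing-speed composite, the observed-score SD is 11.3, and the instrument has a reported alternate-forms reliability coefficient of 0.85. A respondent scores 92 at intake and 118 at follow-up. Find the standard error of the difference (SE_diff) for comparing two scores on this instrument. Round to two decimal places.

SEM = 11.3000 · √(1 − 0.8500) = 11.3000 · √0.1500 ≈ 11.3000 · 0.3873 ≈ 4.3765
SE_diff = SEM · √2 ≈ 4.3765 · 1.4142 ≈ 6.1893

6.19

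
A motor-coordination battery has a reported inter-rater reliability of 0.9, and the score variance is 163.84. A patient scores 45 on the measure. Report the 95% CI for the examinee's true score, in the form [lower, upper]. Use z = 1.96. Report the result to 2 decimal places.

SD = √163.84 ≈ 12.8000
SEM = 12.8000·√(1 − 0.9000) ≈ 4.0477
1.96 · SEM ≈ 7.9335
Interval: (37.0665, 52.9335)

[37.07, 52.93]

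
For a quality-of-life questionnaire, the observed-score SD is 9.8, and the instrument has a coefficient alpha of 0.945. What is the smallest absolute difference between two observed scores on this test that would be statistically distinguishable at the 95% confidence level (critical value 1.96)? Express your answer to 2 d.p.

SEM = 9.800 × √(1 − 0.945) = 9.800 × √0.055 ≈ 9.800 × 0.235 ≈ 2.298
SE_diff = √2 × SEM ≈ 3.250
Minimum reliable difference = 1.96 × SE_diff ≈ 1.96 × 3.250 ≈ 6.371

6.37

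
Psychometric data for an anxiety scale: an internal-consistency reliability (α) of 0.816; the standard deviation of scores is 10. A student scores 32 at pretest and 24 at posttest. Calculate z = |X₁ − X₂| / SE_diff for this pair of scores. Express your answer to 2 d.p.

1.32

The standard error of measurement is 10.0000*√(1 − 0.8160) ≈ 10.0000*0.4290 ≈ 4.2895.
Standard error of the difference = 4.2895·√2 ≈ 6.0663
z = 8 / 6.0663 ≈ 1.3188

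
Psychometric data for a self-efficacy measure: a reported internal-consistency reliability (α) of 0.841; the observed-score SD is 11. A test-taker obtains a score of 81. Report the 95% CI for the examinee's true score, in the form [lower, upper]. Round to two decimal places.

SEM = 11.000 * √(1 − 0.841) = 11.000 * √0.159 ≈ 11.000 * 0.399 ≈ 4.386
Margin = 1.96 * 4.386 ≈ 8.597
Interval: (72.403, 89.597)

[72.40, 89.60]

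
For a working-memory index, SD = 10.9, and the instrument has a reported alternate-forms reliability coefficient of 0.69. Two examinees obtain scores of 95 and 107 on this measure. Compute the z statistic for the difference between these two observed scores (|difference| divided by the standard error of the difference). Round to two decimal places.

SEM = 10.9000·√(1 − 0.6900) ≈ 6.0689
Standard error of the difference = 6.0689·√2 ≈ 8.5827
z = 12 / 8.5827 ≈ 1.3982

1.40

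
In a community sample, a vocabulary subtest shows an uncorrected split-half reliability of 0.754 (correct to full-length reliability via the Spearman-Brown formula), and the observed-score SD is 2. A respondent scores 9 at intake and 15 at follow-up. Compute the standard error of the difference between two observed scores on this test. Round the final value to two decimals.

Spearman-Brown: r = 2(0.754) / (1 + 0.754) = 1.50800 / 1.75400 ≈ 0.85975
SEM = 2.00000 * √(1 − 0.85975) = 2.00000 * √0.14025 ≈ 2.00000 * 0.37450 ≈ 0.74900
SE_diff = √2 * SEM ≈ 1.05925

1.06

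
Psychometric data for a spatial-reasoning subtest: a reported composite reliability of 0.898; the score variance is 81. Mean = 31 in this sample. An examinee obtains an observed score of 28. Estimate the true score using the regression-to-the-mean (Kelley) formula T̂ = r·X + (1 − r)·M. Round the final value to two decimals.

28.31

T̂ = r·X + (1 − r)·M = 0.8980*28 + 0.1020*31 = 25.1440 + 3.1620 ≈ 28.3060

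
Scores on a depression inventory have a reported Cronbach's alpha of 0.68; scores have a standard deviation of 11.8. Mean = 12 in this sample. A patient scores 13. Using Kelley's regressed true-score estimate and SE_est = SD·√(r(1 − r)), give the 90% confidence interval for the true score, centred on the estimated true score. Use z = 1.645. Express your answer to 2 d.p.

T̂ = 0.6800(13) + 0.3200(12) ≃ 12.6800
SE_est = 11.8000·√[r(1 − r)] ≃ 5.5044
90% CI: 12.6800 ± 9.0548 ≃ (3.6252, 21.7348)

[3.63, 21.73]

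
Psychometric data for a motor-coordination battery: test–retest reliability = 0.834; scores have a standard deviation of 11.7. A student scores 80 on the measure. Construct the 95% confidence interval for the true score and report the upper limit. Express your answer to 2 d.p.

89.34

SEM = 11.7000*√(1 − 0.8340) ≈ 4.7669
1.96 * SEM ≈ 9.3432
Upper limit = 80 + 9.3432 ≈ 89.3432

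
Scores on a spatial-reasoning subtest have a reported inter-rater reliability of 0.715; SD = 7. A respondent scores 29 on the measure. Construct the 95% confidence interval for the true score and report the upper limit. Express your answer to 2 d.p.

SEM = 7.000 · √(1 − 0.715) = 7.000 · √0.285 ≃ 7.000 · 0.534 ≃ 3.737
Margin = 1.96 · 3.737 ≃ 7.324
Upper limit = 29 + 7.324 ≃ 36.324

36.32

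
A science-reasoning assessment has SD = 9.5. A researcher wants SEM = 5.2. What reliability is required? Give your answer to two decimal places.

0.70

Required reliability = 1 − (SEM/SD)² = 1 − 0.2996 ≈ 0.7004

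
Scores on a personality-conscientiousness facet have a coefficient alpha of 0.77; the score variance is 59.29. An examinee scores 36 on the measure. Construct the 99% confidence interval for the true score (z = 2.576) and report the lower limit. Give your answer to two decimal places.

SD = √59.29 ≃ 7.7000
The standard error of measurement is 7.7000*√(1 − 0.7700) ≃ 7.7000*0.4796 ≃ 3.6928.
Half-width = 2.576*3.6928 ≃ 9.5126
Lower limit = 36 − 9.5126 ≃ 26.4874

26.49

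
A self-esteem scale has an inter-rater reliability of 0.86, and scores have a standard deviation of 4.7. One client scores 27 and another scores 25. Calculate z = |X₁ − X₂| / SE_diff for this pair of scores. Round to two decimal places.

0.80

SEM = 4.7000 * √(1 − 0.8600) = 4.7000 * √0.1400 ≈ 4.7000 * 0.3742 ≈ 1.7586
SE_diff = SEM * √2 ≈ 1.7586 * 1.4142 ≈ 2.4870
z = |27 − 25| / 2.4870 = 2 / 2.4870 ≈ 0.8042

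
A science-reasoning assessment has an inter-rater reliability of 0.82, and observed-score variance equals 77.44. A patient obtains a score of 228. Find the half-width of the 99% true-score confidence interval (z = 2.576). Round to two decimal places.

9.62

SD = √77.44 ≈ 8.800
SEM = 8.800 × √(1 − 0.820) = 8.800 × √0.180 ≈ 8.800 × 0.424 ≈ 3.734
Margin = 2.576 × 3.734 ≈ 9.618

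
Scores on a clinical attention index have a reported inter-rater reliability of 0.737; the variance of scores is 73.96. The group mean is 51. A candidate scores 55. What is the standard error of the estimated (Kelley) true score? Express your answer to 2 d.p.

σ = 73.96^(1/2) = 8.6000
SE_est = SD × √(r(1 − r)) = 8.6000 × √0.1938 ≈ 8.6000 × 0.4403 ≈ 3.7863

3.79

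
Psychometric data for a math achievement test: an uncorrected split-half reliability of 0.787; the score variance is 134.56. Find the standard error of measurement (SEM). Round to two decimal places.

SD = √134.56 ≃ 11.6000
Spearman-Brown: r = 2(0.787) / (1 + 0.787) = 1.5740 / 1.7870 ≃ 0.8808
SEM = 11.6000 * √(1 − 0.8808) = 11.6000 * √0.1192 ≃ 11.6000 * 0.3452 ≃ 4.0048

4.00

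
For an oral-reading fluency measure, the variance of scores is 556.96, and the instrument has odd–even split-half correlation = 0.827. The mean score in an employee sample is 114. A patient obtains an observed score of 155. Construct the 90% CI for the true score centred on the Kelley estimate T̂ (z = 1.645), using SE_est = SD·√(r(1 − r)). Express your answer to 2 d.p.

SD = √556.96 ≈ 23.6000
r_full = 2·0.827 / (1 + 0.827) ≈ 0.9053
T̂ = 0.9053(155) + 0.0947(114) ≈ 151.1177
SE_est = SD * √(r(1 − r)) = 23.6000 * √0.0857 ≈ 23.6000 * 0.2928 ≈ 6.9098
90% CI: 151.1177 ± 11.3666 ≈ (139.7511, 162.4843)

[139.75, 162.48]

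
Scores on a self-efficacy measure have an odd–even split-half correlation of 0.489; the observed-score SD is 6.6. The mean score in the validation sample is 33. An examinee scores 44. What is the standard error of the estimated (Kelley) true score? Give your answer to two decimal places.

r_full = 2·0.489 / (1 + 0.489) ≈ 0.65682
SE_est = 6.60000·√[r(1 − r)] ≈ 3.13350

3.13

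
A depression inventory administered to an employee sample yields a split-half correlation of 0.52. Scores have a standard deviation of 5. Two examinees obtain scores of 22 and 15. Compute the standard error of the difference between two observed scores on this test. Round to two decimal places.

3.97

Spearman-Brown: r = 2(0.52) / (1 + 0.52) = 1.040 / 1.520 ≈ 0.684
The standard error of measurement is 5.000*√(1 − 0.684) ≈ 5.000*0.562 ≈ 2.810.
SE_diff = SEM * √2 ≈ 2.810 * 1.414 ≈ 3.974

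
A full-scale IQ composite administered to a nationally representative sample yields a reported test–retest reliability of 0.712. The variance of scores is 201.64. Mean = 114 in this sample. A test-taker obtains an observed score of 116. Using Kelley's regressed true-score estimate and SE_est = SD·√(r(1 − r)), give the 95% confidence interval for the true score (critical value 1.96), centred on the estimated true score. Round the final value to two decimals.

SD = √201.64 ≃ 14.200
Estimated true score = 0.712×116 + (1 − 0.712)×114 ≃ 115.424
SE_est = 14.200·√[r(1 − r)] ≃ 6.430
CI = 115.424 ± 1.96 × 6.430 → [102.821, 128.027]

[102.82, 128.03]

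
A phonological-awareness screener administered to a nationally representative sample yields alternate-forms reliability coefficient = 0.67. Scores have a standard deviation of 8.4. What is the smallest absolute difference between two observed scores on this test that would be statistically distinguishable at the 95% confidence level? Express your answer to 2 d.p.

SEM = 8.4000 × √(1 − 0.6700) = 8.4000 × √0.3300 ≈ 8.4000 × 0.5745 ≈ 4.8254
SE_diff = √2 × SEM ≈ 6.8242
Smallest detectable difference = 1.96×6.8242 ≈ 13.3754

13.38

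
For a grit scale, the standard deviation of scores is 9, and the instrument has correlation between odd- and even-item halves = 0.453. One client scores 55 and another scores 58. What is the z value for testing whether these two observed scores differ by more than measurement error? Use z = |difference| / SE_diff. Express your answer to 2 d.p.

0.38

Spearman-Brown: r = 2(0.453) / (1 + 0.453) = 0.9060 / 1.4530 ≈ 0.6235
The standard error of measurement is 9.0000*√(1 − 0.6235) ≈ 9.0000*0.6136 ≈ 5.5221.
SE_diff = √2 * SEM ≈ 7.8094
z = 3 / 7.8094 ≈ 0.3842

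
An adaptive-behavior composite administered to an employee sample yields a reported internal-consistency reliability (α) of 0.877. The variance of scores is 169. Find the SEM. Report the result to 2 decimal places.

SD = √169 = 13.000
SEM = 13.000 * √(1 − 0.877) = 13.000 * √0.123 ≈ 13.000 * 0.351 ≈ 4.559

4.56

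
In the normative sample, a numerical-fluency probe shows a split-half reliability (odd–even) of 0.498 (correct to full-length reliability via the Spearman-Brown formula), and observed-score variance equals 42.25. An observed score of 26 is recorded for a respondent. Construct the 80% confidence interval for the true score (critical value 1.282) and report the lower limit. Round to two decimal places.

SD = √42.25 ≈ 6.500
Spearman-Brown: r = 2(0.498) / (1 + 0.498) = 0.996 / 1.498 ≈ 0.665
SEM = 6.500*√(1 − 0.665) ≈ 3.763
Margin = 1.282 * 3.763 ≈ 4.824
Lower limit = 26 − 4.824 ≈ 21.176

21.18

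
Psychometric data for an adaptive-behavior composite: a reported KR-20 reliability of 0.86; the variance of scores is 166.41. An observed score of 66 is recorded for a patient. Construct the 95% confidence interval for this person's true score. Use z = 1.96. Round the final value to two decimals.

[56.54, 75.46]

σ = 166.41^(1/2) = 12.900
SEM = 12.900×√(1 − 0.860) ≈ 4.827
1.96 × SEM ≈ 9.460
CI = 66 ± 9.460 → [56.540, 75.460]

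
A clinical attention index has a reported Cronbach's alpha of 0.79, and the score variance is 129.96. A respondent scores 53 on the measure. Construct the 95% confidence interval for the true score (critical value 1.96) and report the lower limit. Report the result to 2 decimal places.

σ = 129.96^(1/2) = 11.400
The standard error of measurement is 11.400×√(1 − 0.790) ≈ 11.400×0.458 ≈ 5.224.
Margin = 1.96 × 5.224 ≈ 10.239
Lower bound: 53 − 10.239 = 42.761

42.76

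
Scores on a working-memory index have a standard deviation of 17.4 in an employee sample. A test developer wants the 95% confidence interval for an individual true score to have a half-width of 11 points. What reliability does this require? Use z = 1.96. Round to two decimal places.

SEM needed = half-width / z = 11/1.96 ≃ 5.6122
r = 1 − (5.6122/17.4)² ≃ 1 − 0.1040 ≃ 0.8960

0.90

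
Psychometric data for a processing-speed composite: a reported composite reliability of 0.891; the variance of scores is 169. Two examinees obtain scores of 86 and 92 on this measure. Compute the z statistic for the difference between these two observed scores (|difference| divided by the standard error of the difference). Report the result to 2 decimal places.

0.99

σ = 169^(1/2) = 13.0000
SEM = 13.0000 · √(1 − 0.8910) = 13.0000 · √0.1090 ≈ 13.0000 · 0.3302 ≈ 4.2920
Standard error of the difference = 4.2920·√2 ≈ 6.0698
z = 6 / 6.0698 ≈ 0.9885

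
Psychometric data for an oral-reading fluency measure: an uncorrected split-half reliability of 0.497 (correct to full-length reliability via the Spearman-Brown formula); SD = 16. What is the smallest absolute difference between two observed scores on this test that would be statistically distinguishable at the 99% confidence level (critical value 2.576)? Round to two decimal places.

33.79

Full-length reliability (Spearman-Brown) = 2(0.497)/(1+0.497) ≈ 0.6640
SEM = 16.0000 × √(1 − 0.6640) = 16.0000 × √0.3360 ≈ 16.0000 × 0.5797 ≈ 9.2746
SE_diff = SEM × √2 ≈ 9.2746 × 1.4142 ≈ 13.1162
Smallest detectable difference = 2.576×13.1162 ≈ 33.7873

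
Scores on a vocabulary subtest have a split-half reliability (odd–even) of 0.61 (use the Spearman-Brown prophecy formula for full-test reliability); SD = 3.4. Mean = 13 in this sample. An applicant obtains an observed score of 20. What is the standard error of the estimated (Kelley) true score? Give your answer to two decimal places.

1.46

Spearman-Brown: r = 2(0.61) / (1 + 0.61) = 1.2200 / 1.6100 ≈ 0.7578
SE_est = SD × √(r(1 − r)) = 3.4000 × √0.1836 ≈ 3.4000 × 0.4284 ≈ 1.4567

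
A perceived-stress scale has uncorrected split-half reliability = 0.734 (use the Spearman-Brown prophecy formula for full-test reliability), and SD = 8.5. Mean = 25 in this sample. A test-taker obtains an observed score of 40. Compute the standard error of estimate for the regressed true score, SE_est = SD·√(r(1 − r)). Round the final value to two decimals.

Spearman-Brown: r = 2(0.734) / (1 + 0.734) = 1.46800 / 1.73400 ≈ 0.84660
SE_est = SD × √(r(1 − r)) = 8.50000 × √0.12987 ≈ 8.50000 × 0.36038 ≈ 3.06319

3.06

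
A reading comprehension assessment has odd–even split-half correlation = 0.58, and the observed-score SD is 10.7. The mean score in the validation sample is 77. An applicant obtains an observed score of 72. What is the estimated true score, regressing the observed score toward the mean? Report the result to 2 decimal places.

73.33

Spearman-Brown: r = 2(0.58) / (1 + 0.58) = 1.160 / 1.580 ≈ 0.734
T̂ = r·X + (1 − r)·M = 0.734×72 + 0.266×77 ≈ 52.861 + 20.468 ≈ 73.329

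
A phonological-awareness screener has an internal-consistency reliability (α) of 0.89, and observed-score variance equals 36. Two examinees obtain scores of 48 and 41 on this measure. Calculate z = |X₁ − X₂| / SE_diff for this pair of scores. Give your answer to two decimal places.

2.49

SD = √36 ≈ 6.00000
SEM = 6.00000*√(1 − 0.89000) ≈ 1.98997
SE_diff = √2 * SEM ≈ 2.81425
z = |48 − 41| / 2.81425 = 7 / 2.81425 ≈ 2.48734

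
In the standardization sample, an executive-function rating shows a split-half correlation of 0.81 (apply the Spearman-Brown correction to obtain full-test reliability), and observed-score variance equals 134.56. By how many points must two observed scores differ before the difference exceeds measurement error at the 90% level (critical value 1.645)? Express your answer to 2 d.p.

8.74

SD = √134.56 = 11.600
r_full = 2·0.81 / (1 + 0.81) ≈ 0.895
The standard error of measurement is 11.600×√(1 − 0.895) ≈ 11.600×0.324 ≈ 3.758.
SE_diff = √2 × SEM ≈ 5.315
Minimum reliable difference = 1.645 × SE_diff ≈ 1.645 × 5.315 ≈ 8.743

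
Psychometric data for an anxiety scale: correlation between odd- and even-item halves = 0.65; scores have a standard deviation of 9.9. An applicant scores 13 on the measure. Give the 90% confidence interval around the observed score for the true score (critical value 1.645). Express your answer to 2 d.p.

[5.50, 20.50]

r_full = 2·0.65 / (1 + 0.65) ≈ 0.788
SEM = 9.900 · √(1 − 0.788) = 9.900 · √0.212 ≈ 9.900 · 0.461 ≈ 4.560
Margin = 1.645 · 4.560 ≈ 7.501
CI = 13 ± 7.501 → [5.499, 20.501]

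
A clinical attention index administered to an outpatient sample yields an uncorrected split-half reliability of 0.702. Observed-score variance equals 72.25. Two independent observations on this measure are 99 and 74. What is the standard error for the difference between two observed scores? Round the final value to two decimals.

5.03

σ = 72.25^(1/2) = 8.5000
r_full = 2·0.702 / (1 + 0.702) ≈ 0.8249
The standard error of measurement is 8.5000×√(1 − 0.8249) ≈ 8.5000×0.4184 ≈ 3.5567.
Standard error of the difference = 3.5567·√2 ≈ 5.0299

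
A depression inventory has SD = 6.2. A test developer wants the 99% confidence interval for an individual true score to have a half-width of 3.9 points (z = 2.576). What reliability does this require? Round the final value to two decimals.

SEM needed = half-width / z = 3.9/2.576 ≈ 1.514
r = 1 − (1.514/6.2)² ≈ 1 − 0.060 ≈ 0.940

0.94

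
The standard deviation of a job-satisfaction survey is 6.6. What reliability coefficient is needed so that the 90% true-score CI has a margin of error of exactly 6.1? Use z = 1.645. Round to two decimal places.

0.68

Required SEM = 6.1 / 1.645 ≈ 3.7082
Required reliability = 1 − (SEM/SD)² = 1 − 0.3157 ≈ 0.6843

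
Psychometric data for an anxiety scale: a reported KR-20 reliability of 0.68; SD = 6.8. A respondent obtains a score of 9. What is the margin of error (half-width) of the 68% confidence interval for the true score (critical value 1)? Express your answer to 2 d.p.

3.85

The standard error of measurement is 6.800*√(1 − 0.680) ≃ 6.800*0.566 ≃ 3.847.
1 * SEM ≃ 3.847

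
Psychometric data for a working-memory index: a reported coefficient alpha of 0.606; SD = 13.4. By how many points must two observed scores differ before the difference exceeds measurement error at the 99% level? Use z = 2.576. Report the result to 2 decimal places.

30.64

SEM = 13.400 * √(1 − 0.606) = 13.400 * √0.394 ≈ 13.400 * 0.628 ≈ 8.411
Standard error of the difference = 8.411·√2 ≈ 11.895
Smallest detectable difference = 2.576*11.895 ≈ 30.642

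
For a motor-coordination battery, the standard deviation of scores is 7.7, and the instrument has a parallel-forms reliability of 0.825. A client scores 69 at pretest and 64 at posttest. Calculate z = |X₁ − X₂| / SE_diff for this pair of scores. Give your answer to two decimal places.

SEM = 7.700·√(1 − 0.825) ≈ 3.221
SE_diff = √2 · SEM ≈ 4.555
z = |69 − 64| / 4.555 = 5 / 4.555 ≈ 1.098

1.10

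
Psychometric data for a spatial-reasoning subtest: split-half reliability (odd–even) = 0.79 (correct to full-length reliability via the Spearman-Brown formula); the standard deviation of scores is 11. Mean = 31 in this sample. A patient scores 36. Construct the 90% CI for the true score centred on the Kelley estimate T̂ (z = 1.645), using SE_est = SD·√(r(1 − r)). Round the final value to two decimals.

r_full = 2·0.79 / (1 + 0.79) ≈ 0.8827
T̂ = 0.8827(36) + 0.1173(31) ≈ 35.4134
SE_est = SD * √(r(1 − r)) = 11.0000 * √0.1036 ≈ 11.0000 * 0.3218 ≈ 3.5398
CI = 35.4134 ± 1.645 * 3.5398 → [29.5904, 41.2364]

[29.59, 41.24]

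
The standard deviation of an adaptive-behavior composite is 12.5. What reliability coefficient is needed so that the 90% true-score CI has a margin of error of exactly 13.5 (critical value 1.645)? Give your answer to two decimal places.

SEM needed = half-width / z = 13.5/1.645 ≈ 8.207
Required reliability = 1 − (SEM/SD)² = 1 − 0.431 ≈ 0.569

0.57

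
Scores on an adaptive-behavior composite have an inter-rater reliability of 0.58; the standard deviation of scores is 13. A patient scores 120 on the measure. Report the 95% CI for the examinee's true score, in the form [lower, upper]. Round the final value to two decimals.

SEM = 13.000*√(1 − 0.580) ≈ 8.425
Margin = 1.96 * 8.425 ≈ 16.513
Interval: (103.487, 136.513)

[103.49, 136.51]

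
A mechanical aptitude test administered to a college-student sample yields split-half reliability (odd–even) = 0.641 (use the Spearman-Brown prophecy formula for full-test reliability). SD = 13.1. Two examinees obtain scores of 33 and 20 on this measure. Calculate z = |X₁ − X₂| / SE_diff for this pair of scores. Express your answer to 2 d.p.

Spearman-Brown: r = 2(0.641) / (1 + 0.641) = 1.2820 / 1.6410 ≈ 0.7812
SEM = 13.1000*√(1 − 0.7812) ≈ 6.1272
SE_diff = SEM * √2 ≈ 6.1272 * 1.4142 ≈ 8.6652
z = 13 / 8.6652 ≈ 1.5003

1.50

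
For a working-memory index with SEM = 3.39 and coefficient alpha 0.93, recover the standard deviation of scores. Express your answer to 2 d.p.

12.81

σ = SEM·(1 − r)^(−1/2) ≈ 3.39×3.77964 ≈ 12.81300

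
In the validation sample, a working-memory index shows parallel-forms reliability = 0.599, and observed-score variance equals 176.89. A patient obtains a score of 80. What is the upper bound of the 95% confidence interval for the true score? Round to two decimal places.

SD = √176.89 ≈ 13.3000
The standard error of measurement is 13.3000·√(1 − 0.5990) ≈ 13.3000·0.6332 ≈ 8.4222.
Margin = 1.96 · 8.4222 ≈ 16.5074
Upper limit = 80 + 16.5074 ≈ 96.5074

96.51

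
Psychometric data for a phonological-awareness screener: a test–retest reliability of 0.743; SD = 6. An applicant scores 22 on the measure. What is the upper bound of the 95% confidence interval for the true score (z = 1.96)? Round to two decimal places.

SEM = 6.000·√(1 − 0.743) ≈ 3.042
Margin = 1.96 · 3.042 ≈ 5.962
Upper limit = 22 + 5.962 ≈ 27.962

27.96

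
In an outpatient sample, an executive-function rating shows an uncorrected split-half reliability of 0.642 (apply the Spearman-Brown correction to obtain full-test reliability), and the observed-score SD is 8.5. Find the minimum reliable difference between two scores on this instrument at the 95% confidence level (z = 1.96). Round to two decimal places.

r_full = 2·0.642 / (1 + 0.642) ≈ 0.782
The standard error of measurement is 8.500*√(1 − 0.782) ≈ 8.500*0.467 ≈ 3.969.
Standard error of the difference = 3.969·√2 ≈ 5.613
Smallest detectable difference = 1.96*5.613 ≈ 11.001

11.00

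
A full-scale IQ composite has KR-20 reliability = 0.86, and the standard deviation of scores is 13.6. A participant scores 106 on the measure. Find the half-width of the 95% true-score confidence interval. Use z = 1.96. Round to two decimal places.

9.97

SEM = 13.600*√(1 − 0.860) ≈ 5.089
Half-width = 1.96*5.089 ≈ 9.974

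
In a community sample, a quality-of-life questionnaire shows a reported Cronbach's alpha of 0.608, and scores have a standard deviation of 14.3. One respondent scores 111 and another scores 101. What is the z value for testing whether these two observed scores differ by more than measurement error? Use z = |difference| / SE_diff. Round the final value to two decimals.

SEM = 14.3000*√(1 − 0.6080) ≃ 8.9532
SE_diff = √2 * SEM ≃ 12.6618
z = |111 − 101| / 12.6618 = 10 / 12.6618 ≃ 0.7898

0.79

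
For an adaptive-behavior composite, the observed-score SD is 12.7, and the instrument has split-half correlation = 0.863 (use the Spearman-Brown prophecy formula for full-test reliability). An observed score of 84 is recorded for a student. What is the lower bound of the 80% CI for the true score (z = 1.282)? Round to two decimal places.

79.58

Spearman-Brown: r = 2(0.863) / (1 + 0.863) = 1.72600 / 1.86300 ≈ 0.92646
The standard error of measurement is 12.70000×√(1 − 0.92646) ≈ 12.70000×0.27118 ≈ 3.44396.
Half-width = 1.282×3.44396 ≈ 4.41515
Lower limit = 84 − 4.41515 ≈ 79.58485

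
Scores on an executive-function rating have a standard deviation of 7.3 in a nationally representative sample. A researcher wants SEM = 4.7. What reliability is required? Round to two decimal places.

0.59

r = 1 − (4.700/7.3)² ≈ 1 − 0.415 ≈ 0.585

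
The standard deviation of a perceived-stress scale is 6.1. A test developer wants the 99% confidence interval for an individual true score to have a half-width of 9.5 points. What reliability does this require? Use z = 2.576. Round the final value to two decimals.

0.63

Required SEM = 9.5 / 2.576 ≃ 3.688
r = 1 − (SEM / SD)² = 1 − (3.688 / 6.1)² ≃ 1 − 0.366 ≃ 0.634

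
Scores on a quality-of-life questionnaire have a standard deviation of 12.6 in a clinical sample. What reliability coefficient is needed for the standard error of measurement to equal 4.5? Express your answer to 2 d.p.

0.87

r = 1 − (4.50000/12.6)² ≈ 1 − 0.12755 ≈ 0.87245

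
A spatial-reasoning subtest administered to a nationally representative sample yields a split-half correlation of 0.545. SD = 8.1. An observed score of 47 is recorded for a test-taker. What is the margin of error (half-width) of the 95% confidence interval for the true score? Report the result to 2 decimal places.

8.62

Spearman-Brown: r = 2(0.545) / (1 + 0.545) = 1.090 / 1.545 ≈ 0.706
SEM = 8.100·√(1 − 0.706) ≈ 4.396
1.96 · SEM ≈ 8.616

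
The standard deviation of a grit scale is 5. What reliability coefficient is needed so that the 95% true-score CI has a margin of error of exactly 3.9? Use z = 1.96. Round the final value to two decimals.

0.84

Required SEM = 3.9 / 1.96 ≃ 1.9898
r = 1 − (1.9898/5)² ≃ 1 − 0.1584 ≃ 0.8416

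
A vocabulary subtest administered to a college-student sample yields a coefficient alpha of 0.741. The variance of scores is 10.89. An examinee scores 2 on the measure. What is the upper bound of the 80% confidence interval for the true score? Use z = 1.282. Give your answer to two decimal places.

4.15

σ = 10.89^(1/2) = 3.3000
SEM = 3.3000*√(1 − 0.7410) ≈ 1.6794
Half-width = 1.282*1.6794 ≈ 2.1530
Upper bound: 2 + 2.1530 = 4.1530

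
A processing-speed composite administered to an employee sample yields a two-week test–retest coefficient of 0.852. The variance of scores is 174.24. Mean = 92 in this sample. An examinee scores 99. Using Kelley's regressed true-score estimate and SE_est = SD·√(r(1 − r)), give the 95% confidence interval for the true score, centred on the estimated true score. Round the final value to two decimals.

[88.78, 107.15]

SD = √174.24 = 13.200
Estimated true score = 0.852*99 + (1 − 0.852)*92 ≃ 97.964
SE_est = SD * √(r(1 − r)) = 13.200 * √0.126 ≃ 13.200 * 0.355 ≃ 4.687
95% CI: 97.964 ± 9.187 ≃ (88.777, 107.151)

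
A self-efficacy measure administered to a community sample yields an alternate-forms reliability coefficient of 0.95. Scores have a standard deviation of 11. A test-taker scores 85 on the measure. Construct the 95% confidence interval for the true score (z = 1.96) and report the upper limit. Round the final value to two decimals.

89.82

SEM = 11.0000*√(1 − 0.9500) ≈ 2.4597
1.96 * SEM ≈ 4.8210
Upper bound: 85 + 4.8210 = 89.8210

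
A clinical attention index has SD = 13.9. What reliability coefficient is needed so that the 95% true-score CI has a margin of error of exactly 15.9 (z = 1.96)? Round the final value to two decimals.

SEM needed = half-width / z = 15.9/1.96 ≈ 8.112
r = 1 − (SEM / SD)² = 1 − (8.112 / 13.9)² ≈ 1 − 0.341 ≈ 0.659

0.66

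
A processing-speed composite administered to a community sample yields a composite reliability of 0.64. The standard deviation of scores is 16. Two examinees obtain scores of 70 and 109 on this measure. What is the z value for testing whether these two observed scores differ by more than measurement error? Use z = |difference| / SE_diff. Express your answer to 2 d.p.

The standard error of measurement is 16.0000×√(1 − 0.6400) ≈ 16.0000×0.6000 ≈ 9.6000.
SE_diff = SEM × √2 ≈ 9.6000 × 1.4142 ≈ 13.5765
z = 39 / 13.5765 ≈ 2.8726

2.87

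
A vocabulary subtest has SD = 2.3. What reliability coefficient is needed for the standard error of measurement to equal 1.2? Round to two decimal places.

0.73

Required reliability = 1 − (SEM/SD)² = 1 − 0.2722 ≈ 0.7278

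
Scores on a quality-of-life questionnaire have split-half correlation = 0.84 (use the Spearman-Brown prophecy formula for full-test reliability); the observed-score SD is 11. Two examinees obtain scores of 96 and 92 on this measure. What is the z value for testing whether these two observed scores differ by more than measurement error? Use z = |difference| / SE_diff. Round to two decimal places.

0.87

r_full = 2·0.84 / (1 + 0.84) ≈ 0.913
SEM = 11.000 · √(1 − 0.913) = 11.000 · √0.087 ≈ 11.000 · 0.295 ≈ 3.244
SE_diff = √2 · SEM ≈ 4.587
z = |96 − 92| / 4.587 = 4 / 4.587 ≈ 0.872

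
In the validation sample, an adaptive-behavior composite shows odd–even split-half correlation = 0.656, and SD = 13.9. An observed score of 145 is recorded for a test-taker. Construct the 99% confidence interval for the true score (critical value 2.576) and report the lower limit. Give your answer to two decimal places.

128.68

Spearman-Brown: r = 2(0.656) / (1 + 0.656) = 1.312 / 1.656 ≈ 0.792
SEM = 13.900×√(1 − 0.792) ≈ 6.335
Half-width = 2.576×6.335 ≈ 16.320
Lower limit = 145 − 16.320 ≈ 128.680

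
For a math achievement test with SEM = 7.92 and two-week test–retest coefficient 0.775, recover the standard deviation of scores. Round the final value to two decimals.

16.70

σ = SEM·(1 − r)^(−1/2) ≈ 7.92×2.1082 ≈ 16.6968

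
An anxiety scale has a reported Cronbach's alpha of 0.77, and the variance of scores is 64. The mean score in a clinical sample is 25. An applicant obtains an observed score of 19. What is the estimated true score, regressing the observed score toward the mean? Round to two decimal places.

20.38

T̂ = r·X + (1 − r)·M = 0.770*19 + 0.230*25 = 14.630 + 5.750 ≈ 20.380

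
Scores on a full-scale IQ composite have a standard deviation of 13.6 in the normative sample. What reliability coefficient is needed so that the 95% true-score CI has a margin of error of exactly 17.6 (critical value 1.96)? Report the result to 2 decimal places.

0.56

Required SEM = 17.6 / 1.96 ≃ 8.9796
r = 1 − (8.9796/13.6)² ≃ 1 − 0.4359 ≃ 0.5641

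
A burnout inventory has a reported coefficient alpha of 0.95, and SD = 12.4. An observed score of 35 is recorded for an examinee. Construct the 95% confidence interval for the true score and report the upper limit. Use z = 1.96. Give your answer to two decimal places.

The standard error of measurement is 12.4000·√(1 − 0.9500) ≈ 12.4000·0.2236 ≈ 2.7727.
1.96 · SEM ≈ 5.4345
Upper limit = 35 + 5.4345 ≈ 40.4345

40.43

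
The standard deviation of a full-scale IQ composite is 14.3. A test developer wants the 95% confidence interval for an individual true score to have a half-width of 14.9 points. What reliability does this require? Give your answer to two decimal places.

Required SEM = 14.9 / 1.96 ≈ 7.602
r = 1 − (7.602/14.3)² ≈ 1 − 0.283 ≈ 0.717

0.72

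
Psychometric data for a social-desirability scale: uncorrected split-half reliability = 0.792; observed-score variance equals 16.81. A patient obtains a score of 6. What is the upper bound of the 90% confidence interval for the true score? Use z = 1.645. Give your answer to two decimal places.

SD = √16.81 = 4.10000
Full-length reliability (Spearman-Brown) = 2(0.792)/(1+0.792) ≃ 0.88393
The standard error of measurement is 4.10000×√(1 − 0.88393) ≃ 4.10000×0.34069 ≃ 1.39684.
1.645 × SEM ≃ 2.29780
Upper limit = 6 + 2.29780 ≃ 8.29780

8.30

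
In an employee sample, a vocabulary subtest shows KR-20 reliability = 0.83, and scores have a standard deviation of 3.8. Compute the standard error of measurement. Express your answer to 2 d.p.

SEM = 3.8000 * √(1 − 0.8300) = 3.8000 * √0.1700 ≈ 3.8000 * 0.4123 ≈ 1.5668

1.57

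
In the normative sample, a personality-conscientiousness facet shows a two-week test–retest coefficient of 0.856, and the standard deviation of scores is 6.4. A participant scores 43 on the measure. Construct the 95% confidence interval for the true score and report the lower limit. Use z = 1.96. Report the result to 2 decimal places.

SEM = 6.400 * √(1 − 0.856) = 6.400 * √0.144 ≈ 6.400 * 0.379 ≈ 2.429
1.96 * SEM ≈ 4.760
Lower bound: 43 − 4.760 = 38.240

38.24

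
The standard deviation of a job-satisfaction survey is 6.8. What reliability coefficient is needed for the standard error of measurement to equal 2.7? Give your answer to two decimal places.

Required reliability = 1 − (SEM/SD)² = 1 − 0.158 ≈ 0.842

0.84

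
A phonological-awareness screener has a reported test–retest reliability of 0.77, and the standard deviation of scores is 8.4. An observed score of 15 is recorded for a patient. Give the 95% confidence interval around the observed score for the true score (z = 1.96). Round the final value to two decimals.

[7.10, 22.90]

The standard error of measurement is 8.400×√(1 − 0.770) ≈ 8.400×0.480 ≈ 4.028.
Half-width = 1.96×4.028 ≈ 7.896
CI = 15 ± 7.896 → [7.104, 22.896]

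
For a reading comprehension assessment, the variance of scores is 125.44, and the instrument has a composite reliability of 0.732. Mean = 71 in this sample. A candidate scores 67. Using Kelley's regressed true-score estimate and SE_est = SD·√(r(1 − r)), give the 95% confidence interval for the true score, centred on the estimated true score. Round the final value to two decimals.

SD = √125.44 = 11.2000
Estimated true score = 0.7320·67 + (1 − 0.7320)·71 ≃ 68.0720
SE_est = 11.2000·√[r(1 − r)] ≃ 4.9607
95% CI: 68.0720 ± 9.7229 ≃ (58.3491, 77.7949)

[58.35, 77.79]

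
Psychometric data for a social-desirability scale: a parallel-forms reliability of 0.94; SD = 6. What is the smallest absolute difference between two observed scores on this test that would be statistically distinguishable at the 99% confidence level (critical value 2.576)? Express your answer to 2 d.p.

SEM = 6.000*√(1 − 0.940) ≈ 1.470
SE_diff = SEM * √2 ≈ 1.470 * 1.414 ≈ 2.078
Smallest detectable difference = 2.576*2.078 ≈ 5.354

5.35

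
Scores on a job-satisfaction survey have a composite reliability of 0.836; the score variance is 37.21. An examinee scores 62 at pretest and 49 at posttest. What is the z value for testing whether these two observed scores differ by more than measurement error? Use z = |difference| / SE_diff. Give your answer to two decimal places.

3.72

σ = 37.21^(1/2) = 6.1000
SEM = 6.1000×√(1 − 0.8360) ≈ 2.4703
SE_diff = SEM × √2 ≈ 2.4703 × 1.4142 ≈ 3.4935
z = |62 − 49| / 3.4935 = 13 / 3.4935 ≈ 3.7211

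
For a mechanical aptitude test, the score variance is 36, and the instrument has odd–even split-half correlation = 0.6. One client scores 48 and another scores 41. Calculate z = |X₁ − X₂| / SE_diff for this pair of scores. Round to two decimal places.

σ = 36^(1/2) = 6.000
Spearman-Brown: r = 2(0.6) / (1 + 0.6) = 1.200 / 1.600 ≈ 0.750
SEM = 6.000 × √(1 − 0.750) = 6.000 × √0.250 ≈ 6.000 × 0.500 ≈ 3.000
Standard error of the difference = 3.000·√2 ≈ 4.243
z = 7 / 4.243 ≈ 1.650

1.65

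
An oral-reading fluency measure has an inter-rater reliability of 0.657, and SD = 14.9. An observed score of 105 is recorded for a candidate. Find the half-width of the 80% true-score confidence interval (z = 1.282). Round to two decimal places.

11.19

The standard error of measurement is 14.9000·√(1 − 0.6570) ≃ 14.9000·0.5857 ≃ 8.7264.
Half-width = 1.282·8.7264 ≃ 11.1872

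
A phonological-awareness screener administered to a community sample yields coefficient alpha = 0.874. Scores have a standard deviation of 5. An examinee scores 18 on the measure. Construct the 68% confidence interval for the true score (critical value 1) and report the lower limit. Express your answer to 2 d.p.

16.23

The standard error of measurement is 5.000*√(1 − 0.874) ≈ 5.000*0.355 ≈ 1.775.
Half-width = 1*1.775 ≈ 1.775
Lower limit = 18 − 1.775 ≈ 16.225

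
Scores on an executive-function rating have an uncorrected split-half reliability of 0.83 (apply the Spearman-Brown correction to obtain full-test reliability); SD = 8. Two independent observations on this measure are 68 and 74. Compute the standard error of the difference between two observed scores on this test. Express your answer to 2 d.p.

r_full = 2·0.83 / (1 + 0.83) ≈ 0.9071
SEM = 8.0000 * √(1 − 0.9071) = 8.0000 * √0.0929 ≈ 8.0000 * 0.3048 ≈ 2.4383
Standard error of the difference = 2.4383·√2 ≈ 3.4483

3.45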